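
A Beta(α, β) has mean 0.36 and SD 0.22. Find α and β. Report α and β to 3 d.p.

σ² = 0.22² = 0.0484.
With s = α+β, Var = μ(1−μ)/(s+1), so s+1 = (0.36×0.64)/0.0484 = 4.7603 and s = 3.7603.
α = μs = 1.354, β = (1−μ)s = 2.407.

α = 1.354, β = 2.407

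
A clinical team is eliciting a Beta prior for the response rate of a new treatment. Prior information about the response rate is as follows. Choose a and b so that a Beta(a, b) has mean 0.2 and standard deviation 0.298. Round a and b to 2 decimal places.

a = 0.16, b = 0.64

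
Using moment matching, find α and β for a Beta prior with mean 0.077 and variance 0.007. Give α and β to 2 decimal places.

By moment matching, α+β = μ(1−μ)/σ² − 1 = (0.077·0.923)/0.007 − 1 = 10.1530 − 1 = 9.1530.
Since α/(α+β) = μ, α = 0.077·9.1530 = 0.70 and β = 0.923·9.1530 = 8.45.

α = 0.70, β = 8.45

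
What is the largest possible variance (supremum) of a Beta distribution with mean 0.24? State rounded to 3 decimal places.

For fixed mean μ the Beta variance is μ(1−μ)/(α+β+1), increasing as α+β decreases.
Its least upper bound (not attained) is μ(1−μ) = 0.24·0.76 = 0.182.

0.182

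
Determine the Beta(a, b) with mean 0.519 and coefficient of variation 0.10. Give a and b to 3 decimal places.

Var = (CV·μ)² = (0.10×0.519)² = 0.002694.
a+b = μ(1−μ)/Var − 1 = 0.249639/0.002694 − 1 = 91.6782.
Thus a = 0.519·91.6782 = 47.581 and b = 0.481·91.6782 = 44.097.

a = 47.581, b = 44.097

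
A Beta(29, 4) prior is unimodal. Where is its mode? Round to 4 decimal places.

0.9032

The density x^(α−1)(1−x)^(β−1) is maximised at (α−1)/(α+β−2) = 28/31 = 0.9032.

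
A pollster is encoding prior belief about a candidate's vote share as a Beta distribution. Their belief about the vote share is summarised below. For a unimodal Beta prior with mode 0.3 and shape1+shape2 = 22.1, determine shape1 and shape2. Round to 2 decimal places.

shape1 = 7.03, shape2 = 15.07

Mode = (shape1−1)/(κ−2) with κ = shape1+shape2, so shape1−1 = 0.3·20.1 = 6.03.
shape1 = 7.03; shape2 = κ − shape1 = 15.07.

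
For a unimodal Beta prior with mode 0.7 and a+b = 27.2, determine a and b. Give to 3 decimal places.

a = 18.640, b = 8.560

Since the density peak of Beta(a,b) is at (a−1)/(a+b−2),
a = 1 + 0.7(27.2−2) = 18.640 and b = 27.2 − 18.640 = 8.560.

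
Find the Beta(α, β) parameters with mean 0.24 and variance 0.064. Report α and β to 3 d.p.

α = 0.444, β = 1.406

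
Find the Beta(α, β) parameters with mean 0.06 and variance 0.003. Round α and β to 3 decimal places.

Let s = α+β. The Beta variance is μ(1−μ)/(s+1).
So s+1 = μ(1−μ)/σ² = (0.06×0.94)/0.003 = 0.0564/0.003 = 18.8000, giving s = 17.8000.
Then α = μs = 0.06×17.8000 = 1.068 and β = (1−μ)s = 0.94×17.8000 = 16.732.

α = 1.068, β = 16.732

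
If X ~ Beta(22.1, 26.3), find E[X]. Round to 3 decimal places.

0.457

E[X] = α/(α+β) = 22.1/48.4 = 0.457.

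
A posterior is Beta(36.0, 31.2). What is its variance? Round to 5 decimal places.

Var = αβ/[(α+β)²(α+β+1)] = (36.0×31.2)/(67.2²×68.2) = 1123.20/307980.288 = 0.00365.

0.00365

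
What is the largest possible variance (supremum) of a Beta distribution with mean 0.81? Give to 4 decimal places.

For fixed mean μ the Beta variance is μ(1−μ)/(α+β+1), increasing as α+β decreases.
Its least upper bound (not attained) is μ(1−μ) = 0.81·0.19 = 0.1539.

0.1539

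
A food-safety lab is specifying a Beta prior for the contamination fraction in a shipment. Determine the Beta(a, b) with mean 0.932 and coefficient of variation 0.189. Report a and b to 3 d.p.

σ = CV·μ = 0.189×0.932 = 0.17615, so σ² = 0.031028.
s+1 = μ(1−μ)/σ² = 0.063376/0.031028 = 2.0425, so s = a+b = 1.0425.
a = μs = 0.972, b = (1−μ)s = 0.071.

a = 0.972, b = 0.071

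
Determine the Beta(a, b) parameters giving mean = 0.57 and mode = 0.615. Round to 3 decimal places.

a = 2.913, b = 2.198

Let s = a+b. Mean gives a = μs = 0.57s; mode gives (a−1)/(s−2) = 0.615.
Substituting: 0.57s − 1 = 0.615(s−2) = 0.615s − 1.230, so -0.045s = -0.230 and s = 5.1111.
Then a = 0.57×5.1111 = 2.913 and b = s−a = 2.198.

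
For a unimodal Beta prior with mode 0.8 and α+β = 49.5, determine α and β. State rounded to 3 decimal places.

α = 39.000, β = 10.500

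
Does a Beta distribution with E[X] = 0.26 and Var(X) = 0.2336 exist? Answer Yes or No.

The Beta variance bound is σ² < μ(1−μ).
Here μ(1−μ) = 0.26×0.74 = 0.1924, and 0.2336 ≥ 0.1924.

No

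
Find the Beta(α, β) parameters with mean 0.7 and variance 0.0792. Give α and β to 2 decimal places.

α = 1.16, β = 0.50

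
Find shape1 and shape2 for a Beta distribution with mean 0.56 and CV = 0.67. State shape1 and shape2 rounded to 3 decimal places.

σ = CV·μ = 0.67×0.56 = 0.37520, so σ² = 0.140775.
s+1 = μ(1−μ)/σ² = 0.2464/0.140775 = 1.7503, so s = shape1+shape2 = 0.7503.
shape1 = μs = 0.420, shape2 = (1−μ)s = 0.330.

shape1 = 0.420, shape2 = 0.330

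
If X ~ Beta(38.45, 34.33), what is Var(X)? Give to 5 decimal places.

0.00338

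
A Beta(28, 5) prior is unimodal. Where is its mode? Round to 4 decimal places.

0.8710

With α,β > 1, mode = (α−1)/(α+β−2) = 27/31 = 0.8710.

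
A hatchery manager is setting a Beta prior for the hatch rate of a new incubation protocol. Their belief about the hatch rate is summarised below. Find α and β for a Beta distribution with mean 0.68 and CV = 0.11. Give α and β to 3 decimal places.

α = 25.766, β = 12.125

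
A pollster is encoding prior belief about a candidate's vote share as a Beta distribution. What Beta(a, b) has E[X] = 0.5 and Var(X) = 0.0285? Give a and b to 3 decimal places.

a = 3.886, b = 3.886

Write ν = a+b; then a = μν and Var = μ(1−μ)/(ν+1).
ν = μ(1−μ)/Var − 1 = 0.25/0.0285 − 1 = 7.7719.
a = 0.5·7.7719 = 3.886, b = 0.5·7.7719 = 3.886.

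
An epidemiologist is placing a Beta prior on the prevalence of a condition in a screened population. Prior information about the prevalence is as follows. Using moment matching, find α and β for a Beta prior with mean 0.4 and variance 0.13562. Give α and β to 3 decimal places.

Let s = α+β. The Beta variance is μ(1−μ)/(s+1).
So s+1 = μ(1−μ)/σ² = (0.4×0.6)/0.13562 = 0.24/0.13562 = 1.7697, giving s = 0.7697.
Then α = μs = 0.4×0.7697 = 0.308 and β = (1−μ)s = 0.6×0.7697 = 0.462.

α = 0.308, β = 0.462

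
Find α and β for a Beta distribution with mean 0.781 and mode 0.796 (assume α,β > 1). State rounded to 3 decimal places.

With s = α+β: μ = α/s and mode = (α−1)/(s−2). Eliminating α = μs,
μs − 1 = m(s−2) ⇒ s(μ−m) = 1−2m ⇒ s = -0.592/-0.015 = 39.4667.
So α = μs = 30.823, β = (1−μ)s = 8.643.

α = 30.823, β = 8.643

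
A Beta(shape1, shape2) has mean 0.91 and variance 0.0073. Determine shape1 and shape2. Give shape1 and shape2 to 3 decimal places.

shape1 = 9.299, shape2 = 0.920

By moment matching, shape1+shape2 = μ(1−μ)/σ² − 1 = (0.91·0.09)/0.0073 − 1 = 11.2192 − 1 = 10.2192.
Since shape1/(shape1+shape2) = μ, shape1 = 0.91·10.2192 = 9.299 and shape2 = 0.09·10.2192 = 0.920.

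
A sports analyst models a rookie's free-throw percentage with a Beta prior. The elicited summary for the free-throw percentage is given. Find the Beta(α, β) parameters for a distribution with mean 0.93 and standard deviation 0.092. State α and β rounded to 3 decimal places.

α = 6.223, β = 0.468

First σ² = 0.008464. Setting α = μn, β = (1−μ)n with n = α+β,
μ(1−μ)/(n+1) = 0.008464 ⇒ n+1 = 0.0651/0.008464 = 7.6914 ⇒ n = 6.6914.
Hence α = 0.93×6.6914 = 6.223, β = 0.07×6.6914 = 0.468.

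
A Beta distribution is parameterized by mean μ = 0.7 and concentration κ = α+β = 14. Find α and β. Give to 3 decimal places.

Split κ in proportion μ : (1−μ): α = 0.7·14 = 9.800, β = 14 − 9.800 = 4.200.

α = 9.800, β = 4.200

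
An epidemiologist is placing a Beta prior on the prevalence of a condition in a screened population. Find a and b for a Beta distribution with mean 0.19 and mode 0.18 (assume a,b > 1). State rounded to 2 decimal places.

Let s = a+b. Mean gives a = μs = 0.19s; mode gives (a−1)/(s−2) = 0.18.
Substituting: 0.19s − 1 = 0.18(s−2) = 0.18s − 0.36, so 0.01s = 0.64 and s = 64.0000.
Then a = 0.19×64.0000 = 12.16 and b = s−a = 51.84.

a = 12.16, b = 51.84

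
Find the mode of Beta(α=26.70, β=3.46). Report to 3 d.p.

0.913

The density x^(α−1)(1−x)^(β−1) is maximised at (α−1)/(α+β−2) = 25.70/28.16 = 0.913.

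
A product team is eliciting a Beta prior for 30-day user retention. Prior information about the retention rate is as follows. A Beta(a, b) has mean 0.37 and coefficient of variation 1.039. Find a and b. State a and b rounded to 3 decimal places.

Var = (CV·μ)² = (1.039×0.37)² = 0.147786.
a+b = μ(1−μ)/Var − 1 = 0.2331/0.147786 − 1 = 0.5773.
Thus a = 0.37·0.5773 = 0.214 and b = 0.63·0.5773 = 0.364.

a = 0.214, b = 0.364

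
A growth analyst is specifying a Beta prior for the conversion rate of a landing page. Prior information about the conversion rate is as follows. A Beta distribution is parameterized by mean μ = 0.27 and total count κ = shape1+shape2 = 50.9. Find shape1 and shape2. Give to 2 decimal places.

shape1 = 13.74, shape2 = 37.16

shape1 = μκ = 0.27×50.9 = 13.74 and shape2 = (1−μ)κ = 0.73×50.9 = 37.16.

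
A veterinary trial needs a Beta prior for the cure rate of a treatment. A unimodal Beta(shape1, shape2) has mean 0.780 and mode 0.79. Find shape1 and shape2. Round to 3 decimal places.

shape1 = 45.240, shape2 = 12.760

With s = shape1+shape2: μ = shape1/s and mode = (shape1−1)/(s−2). Eliminating shape1 = μs,
μs − 1 = m(s−2) ⇒ s(μ−m) = 1−2m ⇒ s = -0.58/-0.010 = 58.0000.
So shape1 = μs = 45.240, shape2 = (1−μ)s = 12.760.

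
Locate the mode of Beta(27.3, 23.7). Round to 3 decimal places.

0.537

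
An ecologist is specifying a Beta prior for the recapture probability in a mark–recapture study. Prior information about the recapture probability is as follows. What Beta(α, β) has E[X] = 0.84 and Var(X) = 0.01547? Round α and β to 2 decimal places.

α = 6.46, β = 1.23

By moment matching, α+β = μ(1−μ)/σ² − 1 = (0.84·0.16)/0.01547 − 1 = 8.6878 − 1 = 7.6878.
Since α/(α+β) = μ, α = 0.84·7.6878 = 6.46 and β = 0.16·7.6878 = 1.23.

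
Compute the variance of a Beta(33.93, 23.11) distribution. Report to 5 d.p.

0.00415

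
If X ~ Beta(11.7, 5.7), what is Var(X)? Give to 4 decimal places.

0.0120

α+β = 17.4 and αβ = 66.69, so Var = αβ/[(α+β)²(α+β+1)] = 66.69/5570.784 = 0.0120.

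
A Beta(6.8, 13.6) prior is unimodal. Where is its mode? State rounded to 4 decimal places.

0.3152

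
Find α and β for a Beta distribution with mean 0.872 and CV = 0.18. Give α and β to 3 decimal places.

σ = CV·μ = 0.18×0.872 = 0.15696, so σ² = 0.024636.
s+1 = μ(1−μ)/σ² = 0.111616/0.024636 = 4.5305, so s = α+β = 3.5305.
α = μs = 3.079, β = (1−μ)s = 0.452.

α = 3.079, β = 0.452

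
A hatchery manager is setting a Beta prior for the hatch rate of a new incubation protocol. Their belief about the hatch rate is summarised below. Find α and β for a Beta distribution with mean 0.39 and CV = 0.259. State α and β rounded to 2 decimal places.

α = 8.70, β = 13.61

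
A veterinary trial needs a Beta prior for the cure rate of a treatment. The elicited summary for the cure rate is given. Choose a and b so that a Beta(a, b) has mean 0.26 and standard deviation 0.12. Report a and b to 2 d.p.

σ² = 0.12² = 0.0144.
With s = a+b, Var = μ(1−μ)/(s+1), so s+1 = (0.26×0.74)/0.0144 = 13.3611 and s = 12.3611.
a = μs = 3.21, b = (1−μ)s = 9.15.

a = 3.21, b = 9.15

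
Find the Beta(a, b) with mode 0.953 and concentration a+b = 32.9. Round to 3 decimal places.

a = 30.448, b = 2.452

For a,b>1 the mode is (a−1)/(a+b−2), so a = mode·(κ−2)+1 = 0.953×30.9+1 = 30.448.
And b = (1−mode)·(κ−2)+1 = 0.047×30.9+1 = 2.452.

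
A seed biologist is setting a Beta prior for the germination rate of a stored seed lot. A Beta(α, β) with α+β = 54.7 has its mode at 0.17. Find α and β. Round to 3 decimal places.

α = 9.959, β = 44.741

Since the density peak of Beta(α,β) is at (α−1)/(α+β−2),
α = 1 + 0.17(54.7−2) = 9.959 and β = 54.7 − 9.959 = 44.741.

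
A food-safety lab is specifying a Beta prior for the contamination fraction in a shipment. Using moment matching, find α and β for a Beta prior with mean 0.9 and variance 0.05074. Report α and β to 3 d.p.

Let s = α+β. The Beta variance is μ(1−μ)/(s+1).
So s+1 = μ(1−μ)/σ² = (0.9×0.1)/0.05074 = 0.09/0.05074 = 1.7737, giving s = 0.7737.
Then α = μs = 0.9×0.7737 = 0.696 and β = (1−μ)s = 0.1×0.7737 = 0.077.

α = 0.696, β = 0.077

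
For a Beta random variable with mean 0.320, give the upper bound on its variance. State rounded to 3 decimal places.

0.218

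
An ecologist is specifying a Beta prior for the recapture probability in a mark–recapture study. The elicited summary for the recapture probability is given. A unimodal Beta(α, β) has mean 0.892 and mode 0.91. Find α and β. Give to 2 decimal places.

Let s = α+β. Mean gives α = μs = 0.892s; mode gives (α−1)/(s−2) = 0.91.
Substituting: 0.892s − 1 = 0.91(s−2) = 0.91s − 1.82, so -0.018s = -0.82 and s = 45.5556.
Then α = 0.892×45.5556 = 40.64 and β = s−α = 4.92.

α = 40.64, β = 4.92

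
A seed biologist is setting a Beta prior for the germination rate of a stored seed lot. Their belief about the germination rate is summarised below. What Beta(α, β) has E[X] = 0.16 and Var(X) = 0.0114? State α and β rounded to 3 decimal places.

By moment matching, α+β = μ(1−μ)/σ² − 1 = (0.16·0.84)/0.0114 − 1 = 11.7895 − 1 = 10.7895.
Since α/(α+β) = μ, α = 0.16·10.7895 = 1.726 and β = 0.84·10.7895 = 9.063.

α = 1.726, β = 9.063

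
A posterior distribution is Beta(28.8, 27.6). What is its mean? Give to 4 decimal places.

E[X] = α/(α+β) = 28.8/56.4 = 0.5106.

0.5106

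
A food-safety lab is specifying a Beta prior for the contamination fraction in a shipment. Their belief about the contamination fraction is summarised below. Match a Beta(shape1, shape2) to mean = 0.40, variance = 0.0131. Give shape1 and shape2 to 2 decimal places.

Let s = shape1+shape2. The Beta variance is μ(1−μ)/(s+1).
So s+1 = μ(1−μ)/σ² = (0.40×0.60)/0.0131 = 0.2400/0.0131 = 18.3206, giving s = 17.3206.
Then shape1 = μs = 0.40×17.3206 = 6.93 and shape2 = (1−μ)s = 0.60×17.3206 = 10.39.

shape1 = 6.93, shape2 = 10.39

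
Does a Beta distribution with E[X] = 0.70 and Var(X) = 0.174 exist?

Yes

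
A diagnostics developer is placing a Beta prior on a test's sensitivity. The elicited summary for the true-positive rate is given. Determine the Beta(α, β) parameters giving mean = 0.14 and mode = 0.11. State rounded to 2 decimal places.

With s = α+β: μ = α/s and mode = (α−1)/(s−2). Eliminating α = μs,
μs − 1 = m(s−2) ⇒ s(μ−m) = 1−2m ⇒ s = 0.78/0.03 = 26.0000.
So α = μs = 3.64, β = (1−μ)s = 22.36.

α = 3.64, β = 22.36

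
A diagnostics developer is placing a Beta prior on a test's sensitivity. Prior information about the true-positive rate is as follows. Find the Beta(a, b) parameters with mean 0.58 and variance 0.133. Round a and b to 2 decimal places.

Write ν = a+b; then a = μν and Var = μ(1−μ)/(ν+1).
ν = μ(1−μ)/Var − 1 = 0.2436/0.133 − 1 = 0.8316.
a = 0.58·0.8316 = 0.48, b = 0.42·0.8316 = 0.35.

a = 0.48, b = 0.35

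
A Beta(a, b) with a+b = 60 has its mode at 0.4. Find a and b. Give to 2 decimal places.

Mode = (a−1)/(κ−2) with κ = a+b, so a−1 = 0.4·58 = 23.20.
a = 24.20; b = κ − a = 35.80.

a = 24.20, b = 35.80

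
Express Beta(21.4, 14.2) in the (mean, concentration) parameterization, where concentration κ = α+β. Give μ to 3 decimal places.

μ = 0.601, κ = 35.6

κ = α+β = 21.4+14.2 = 35.6; μ = α/κ = 21.4/35.6 = 0.601.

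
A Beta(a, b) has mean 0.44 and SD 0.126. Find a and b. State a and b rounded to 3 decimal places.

a = 6.389, b = 8.131

First σ² = 0.015876. Setting a = μn, b = (1−μ)n with n = a+b,
μ(1−μ)/(n+1) = 0.015876 ⇒ n+1 = 0.2464/0.015876 = 15.5203 ⇒ n = 14.5203.
Hence a = 0.44×14.5203 = 6.389, b = 0.56×14.5203 = 8.131.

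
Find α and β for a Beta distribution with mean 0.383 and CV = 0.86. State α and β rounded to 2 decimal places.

σ = CV·μ = 0.86×0.383 = 0.32938, so σ² = 0.108491.
s+1 = μ(1−μ)/σ² = 0.236311/0.108491 = 2.1782, so s = α+β = 1.1782.
α = μs = 0.45, β = (1−μ)s = 0.73.

α = 0.45, β = 0.73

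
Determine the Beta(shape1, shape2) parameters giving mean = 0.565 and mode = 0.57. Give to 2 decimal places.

Let s = shape1+shape2. Mean gives shape1 = μs = 0.565s; mode gives (shape1−1)/(s−2) = 0.57.
Substituting: 0.565s − 1 = 0.57(s−2) = 0.57s − 1.14, so -0.005s = -0.14 and s = 28.0000.
Then shape1 = 0.565×28.0000 = 15.82 and shape2 = s−shape1 = 12.18.

shape1 = 15.82, shape2 = 12.18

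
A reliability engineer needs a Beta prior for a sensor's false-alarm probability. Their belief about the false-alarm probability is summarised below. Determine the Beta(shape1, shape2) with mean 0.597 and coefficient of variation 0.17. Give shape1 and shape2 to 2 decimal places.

shape1 = 13.35, shape2 = 9.01

σ = CV·μ = 0.17×0.597 = 0.10149, so σ² = 0.010300.
s+1 = μ(1−μ)/σ² = 0.240591/0.010300 = 23.3579, so s = shape1+shape2 = 22.3579.
shape1 = μs = 13.35, shape2 = (1−μ)s = 9.01.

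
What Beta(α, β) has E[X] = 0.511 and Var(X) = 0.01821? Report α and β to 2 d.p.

Write ν = α+β; then α = μν and Var = μ(1−μ)/(ν+1).
ν = μ(1−μ)/Var − 1 = 0.249879/0.01821 − 1 = 12.7221.
α = 0.511·12.7221 = 6.50, β = 0.489·12.7221 = 6.22.

α = 6.50, β = 6.22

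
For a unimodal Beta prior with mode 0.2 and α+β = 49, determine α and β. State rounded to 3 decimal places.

For α,β>1 the mode is (α−1)/(α+β−2), so α = mode·(κ−2)+1 = 0.2×47+1 = 10.400.
And β = (1−mode)·(κ−2)+1 = 0.8×47+1 = 38.600.

α = 10.400, β = 38.600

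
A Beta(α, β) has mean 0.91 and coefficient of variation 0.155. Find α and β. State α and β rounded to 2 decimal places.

Var = (CV·μ)² = (0.155×0.91)² = 0.019895.
α+β = μ(1−μ)/Var − 1 = 0.0819/0.019895 − 1 = 3.1166.
Thus α = 0.91·3.1166 = 2.84 and β = 0.09·3.1166 = 0.28.

α = 2.84, β = 0.28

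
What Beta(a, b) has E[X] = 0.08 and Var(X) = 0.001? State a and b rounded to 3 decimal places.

Write ν = a+b; then a = μν and Var = μ(1−μ)/(ν+1).
ν = μ(1−μ)/Var − 1 = 0.0736/0.001 − 1 = 72.6000.
a = 0.08·72.6000 = 5.808, b = 0.92·72.6000 = 66.792.

a = 5.808, b = 66.792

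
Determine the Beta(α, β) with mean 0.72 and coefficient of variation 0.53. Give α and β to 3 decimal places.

Var = (CV·μ)² = (0.53×0.72)² = 0.145619.
α+β = μ(1−μ)/Var − 1 = 0.2016/0.145619 − 1 = 0.3844.
Thus α = 0.72·0.3844 = 0.277 and β = 0.28·0.3844 = 0.108.

α = 0.277, β = 0.108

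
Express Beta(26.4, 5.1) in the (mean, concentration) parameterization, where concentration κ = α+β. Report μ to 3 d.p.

μ = 0.838, κ = 31.5

κ = α+β = 26.4+5.1 = 31.5; μ = α/κ = 26.4/31.5 = 0.838.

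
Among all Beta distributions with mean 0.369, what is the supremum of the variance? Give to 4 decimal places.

For fixed mean μ the Beta variance is μ(1−μ)/(α+β+1), increasing as α+β decreases.
Its least upper bound (not attained) is μ(1−μ) = 0.369·0.631 = 0.2328.

0.2328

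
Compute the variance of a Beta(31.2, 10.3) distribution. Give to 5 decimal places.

μ = 31.2/41.5 = 0.751807; Var = μ(1−μ)/(α+β+1) = 0.1865931/42.5 = 0.00439.

0.00439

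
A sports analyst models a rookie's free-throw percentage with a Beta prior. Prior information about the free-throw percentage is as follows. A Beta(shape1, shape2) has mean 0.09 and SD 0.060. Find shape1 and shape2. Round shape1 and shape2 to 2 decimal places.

shape1 = 1.96, shape2 = 19.79

First σ² = 0.003600. Setting shape1 = μn, shape2 = (1−μ)n with n = shape1+shape2,
μ(1−μ)/(n+1) = 0.003600 ⇒ n+1 = 0.0819/0.003600 = 22.7500 ⇒ n = 21.7500.
Hence shape1 = 0.09×21.7500 = 1.96, shape2 = 0.91×21.7500 = 19.79.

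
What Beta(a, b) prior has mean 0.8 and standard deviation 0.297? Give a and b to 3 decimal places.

a = 0.651, b = 0.163

First σ² = 0.088209. Setting a = μn, b = (1−μ)n with n = a+b,
μ(1−μ)/(n+1) = 0.088209 ⇒ n+1 = 0.16/0.088209 = 1.8139 ⇒ n = 0.8139.
Hence a = 0.8×0.8139 = 0.651, b = 0.2×0.8139 = 0.163.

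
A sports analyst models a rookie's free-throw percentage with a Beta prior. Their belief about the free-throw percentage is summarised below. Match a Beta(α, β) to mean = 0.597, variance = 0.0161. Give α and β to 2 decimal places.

Write ν = α+β; then α = μν and Var = μ(1−μ)/(ν+1).
ν = μ(1−μ)/Var − 1 = 0.240591/0.0161 − 1 = 13.9435.
α = 0.597·13.9435 = 8.32, β = 0.403·13.9435 = 5.62.

α = 8.32, β = 5.62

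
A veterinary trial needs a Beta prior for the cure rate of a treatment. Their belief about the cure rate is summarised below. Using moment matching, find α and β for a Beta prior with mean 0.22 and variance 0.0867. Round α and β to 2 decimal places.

By moment matching, α+β = μ(1−μ)/σ² − 1 = (0.22·0.78)/0.0867 − 1 = 1.9792 − 1 = 0.9792.
Since α/(α+β) = μ, α = 0.22·0.9792 = 0.22 and β = 0.78·0.9792 = 0.76.

α = 0.22, β = 0.76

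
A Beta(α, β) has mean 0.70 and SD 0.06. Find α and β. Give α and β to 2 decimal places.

First σ² = 0.0036. Setting α = μn, β = (1−μ)n with n = α+β,
μ(1−μ)/(n+1) = 0.0036 ⇒ n+1 = 0.2100/0.0036 = 58.3333 ⇒ n = 57.3333.
Hence α = 0.70×57.3333 = 40.13, β = 0.30×57.3333 = 17.20.

α = 40.13, β = 17.20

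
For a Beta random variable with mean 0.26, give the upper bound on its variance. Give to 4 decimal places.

Var = μ(1−μ)/(α+β+1), which approaches μ(1−μ) as α+β → 0.
So the supremum is μ(1−μ) = 0.26×0.74 = 0.1924.

0.1924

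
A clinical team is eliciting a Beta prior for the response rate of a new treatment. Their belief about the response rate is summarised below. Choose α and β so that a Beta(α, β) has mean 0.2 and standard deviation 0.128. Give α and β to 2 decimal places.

α = 1.75, β = 7.01

σ² = 0.128² = 0.016384.
With s = α+β, Var = μ(1−μ)/(s+1), so s+1 = (0.2×0.8)/0.016384 = 9.7656 and s = 8.7656.
α = μs = 1.75, β = (1−μ)s = 7.01.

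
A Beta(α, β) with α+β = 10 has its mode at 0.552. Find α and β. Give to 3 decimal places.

α = 5.416, β = 4.584

Mode = (α−1)/(κ−2) with κ = α+β, so α−1 = 0.552·8 = 4.416.
α = 5.416; β = κ − α = 4.584.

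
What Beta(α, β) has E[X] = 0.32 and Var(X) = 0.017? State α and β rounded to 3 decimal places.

Write ν = α+β; then α = μν and Var = μ(1−μ)/(ν+1).
ν = μ(1−μ)/Var − 1 = 0.2176/0.017 − 1 = 11.8000.
α = 0.32·11.8000 = 3.776, β = 0.68·11.8000 = 8.024.

α = 3.776, β = 8.024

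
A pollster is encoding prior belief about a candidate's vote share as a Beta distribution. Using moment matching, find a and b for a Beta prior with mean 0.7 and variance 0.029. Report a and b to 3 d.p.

Let s = a+b. The Beta variance is μ(1−μ)/(s+1).
So s+1 = μ(1−μ)/σ² = (0.7×0.3)/0.029 = 0.21/0.029 = 7.2414, giving s = 6.2414.
Then a = μs = 0.7×6.2414 = 4.369 and b = (1−μ)s = 0.3×6.2414 = 1.872.

a = 4.369, b = 1.872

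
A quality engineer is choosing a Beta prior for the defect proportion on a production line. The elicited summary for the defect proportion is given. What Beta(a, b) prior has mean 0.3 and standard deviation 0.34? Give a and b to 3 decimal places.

a = 0.245, b = 0.572

σ² = 0.34² = 0.1156.
With s = a+b, Var = μ(1−μ)/(s+1), so s+1 = (0.3×0.7)/0.1156 = 1.8166 and s = 0.8166.
a = μs = 0.245, b = (1−μ)s = 0.572.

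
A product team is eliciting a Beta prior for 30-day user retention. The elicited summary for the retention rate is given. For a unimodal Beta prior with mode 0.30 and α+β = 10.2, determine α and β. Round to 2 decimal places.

α = 3.46, β = 6.74

Since the density peak of Beta(α,β) is at (α−1)/(α+β−2),
α = 1 + 0.30(10.2−2) = 3.46 and β = 10.2 − 3.46 = 6.74.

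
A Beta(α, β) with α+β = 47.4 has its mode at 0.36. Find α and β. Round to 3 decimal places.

α = 17.344, β = 30.056

For α,β>1 the mode is (α−1)/(α+β−2), so α = mode·(κ−2)+1 = 0.36×45.4+1 = 17.344.
And β = (1−mode)·(κ−2)+1 = 0.64×45.4+1 = 30.056.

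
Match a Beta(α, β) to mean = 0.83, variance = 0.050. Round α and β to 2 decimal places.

By moment matching, α+β = μ(1−μ)/σ² − 1 = (0.83·0.17)/0.050 − 1 = 2.8220 − 1 = 1.8220.
Since α/(α+β) = μ, α = 0.83·1.8220 = 1.51 and β = 0.17·1.8220 = 0.31.

α = 1.51, β = 0.31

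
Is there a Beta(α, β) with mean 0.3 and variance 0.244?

For any Beta, Var(X) < E[X]·(1−E[X]).
Here μ(1−μ) = 0.3×0.7 = 0.21, and 0.244 ≥ 0.21.

No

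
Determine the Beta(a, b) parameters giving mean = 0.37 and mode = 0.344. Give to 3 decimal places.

a = 4.440, b = 7.560

With s = a+b: μ = a/s and mode = (a−1)/(s−2). Eliminating a = μs,
μs − 1 = m(s−2) ⇒ s(μ−m) = 1−2m ⇒ s = 0.312/0.026 = 12.0000.
So a = μs = 4.440, b = (1−μ)s = 7.560.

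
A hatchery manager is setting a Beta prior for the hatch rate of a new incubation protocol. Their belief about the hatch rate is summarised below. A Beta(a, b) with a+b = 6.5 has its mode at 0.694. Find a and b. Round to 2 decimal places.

For a,b>1 the mode is (a−1)/(a+b−2), so a = mode·(κ−2)+1 = 0.694×4.5+1 = 4.12.
And b = (1−mode)·(κ−2)+1 = 0.306×4.5+1 = 2.38.

a = 4.12, b = 2.38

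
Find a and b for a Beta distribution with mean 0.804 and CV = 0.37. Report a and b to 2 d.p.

a = 0.63, b = 0.15

Var = (CV·μ)² = (0.37×0.804)² = 0.088494.
a+b = μ(1−μ)/Var − 1 = 0.157584/0.088494 − 1 = 0.7807.
Thus a = 0.804·0.7807 = 0.63 and b = 0.196·0.7807 = 0.15.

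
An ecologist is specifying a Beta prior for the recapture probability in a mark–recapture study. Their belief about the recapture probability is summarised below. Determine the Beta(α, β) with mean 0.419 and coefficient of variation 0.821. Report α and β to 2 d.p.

σ = CV·μ = 0.821×0.419 = 0.34400, so σ² = 0.118335.
s+1 = μ(1−μ)/σ² = 0.243439/0.118335 = 2.0572, so s = α+β = 1.0572.
α = μs = 0.44, β = (1−μ)s = 0.61.

α = 0.44, β = 0.61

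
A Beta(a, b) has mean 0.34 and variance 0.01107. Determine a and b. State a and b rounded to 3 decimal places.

Let s = a+b. The Beta variance is μ(1−μ)/(s+1).
So s+1 = μ(1−μ)/σ² = (0.34×0.66)/0.01107 = 0.2244/0.01107 = 20.2710, giving s = 19.2710.
Then a = μs = 0.34×19.2710 = 6.552 and b = (1−μ)s = 0.66×19.2710 = 12.719.

a = 6.552, b = 12.719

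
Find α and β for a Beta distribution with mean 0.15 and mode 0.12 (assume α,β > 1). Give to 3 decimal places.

Let s = α+β. Mean gives α = μs = 0.15s; mode gives (α−1)/(s−2) = 0.12.
Substituting: 0.15s − 1 = 0.12(s−2) = 0.12s − 0.24, so 0.03s = 0.76 and s = 25.3333.
Then α = 0.15×25.3333 = 3.800 and β = s−α = 21.533.

α = 3.800, β = 21.533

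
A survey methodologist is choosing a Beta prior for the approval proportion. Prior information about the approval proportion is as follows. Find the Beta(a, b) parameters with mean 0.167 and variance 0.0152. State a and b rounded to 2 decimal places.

Write ν = a+b; then a = μν and Var = μ(1−μ)/(ν+1).
ν = μ(1−μ)/Var − 1 = 0.139111/0.0152 − 1 = 8.1520.
a = 0.167·8.1520 = 1.36, b = 0.833·8.1520 = 6.79.

a = 1.36, b = 6.79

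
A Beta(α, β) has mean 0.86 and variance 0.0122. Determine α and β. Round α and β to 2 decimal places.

By moment matching, α+β = μ(1−μ)/σ² − 1 = (0.86·0.14)/0.0122 − 1 = 9.8689 − 1 = 8.8689.
Since α/(α+β) = μ, α = 0.86·8.8689 = 7.63 and β = 0.14·8.8689 = 1.24.

α = 7.63, β = 1.24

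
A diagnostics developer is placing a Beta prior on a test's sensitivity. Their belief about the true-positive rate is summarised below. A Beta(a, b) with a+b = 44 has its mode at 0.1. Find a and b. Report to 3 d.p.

Since the density peak of Beta(a,b) is at (a−1)/(a+b−2),
a = 1 + 0.1(44−2) = 5.200 and b = 44 − 5.200 = 38.800.

a = 5.200, b = 38.800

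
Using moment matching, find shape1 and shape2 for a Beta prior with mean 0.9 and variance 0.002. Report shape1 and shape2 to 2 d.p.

shape1 = 39.60, shape2 = 4.40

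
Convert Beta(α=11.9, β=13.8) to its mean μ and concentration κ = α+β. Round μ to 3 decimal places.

κ = α+β = 11.9+13.8 = 25.7; μ = α/κ = 11.9/25.7 = 0.463.

μ = 0.463, κ = 25.7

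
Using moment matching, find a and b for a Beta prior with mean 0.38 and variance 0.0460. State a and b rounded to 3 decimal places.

a = 1.566, b = 2.555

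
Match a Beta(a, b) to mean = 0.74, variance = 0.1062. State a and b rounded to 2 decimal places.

a = 0.60, b = 0.21

By moment matching, a+b = μ(1−μ)/σ² − 1 = (0.74·0.26)/0.1062 − 1 = 1.8117 − 1 = 0.8117.
Since a/(a+b) = μ, a = 0.74·0.8117 = 0.60 and b = 0.26·0.8117 = 0.21.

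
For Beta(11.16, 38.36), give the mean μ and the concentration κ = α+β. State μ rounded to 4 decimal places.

μ = 0.2254, κ = 49.52

κ = α+β = 11.16+38.36 = 49.52; μ = α/κ = 11.16/49.52 = 0.2254.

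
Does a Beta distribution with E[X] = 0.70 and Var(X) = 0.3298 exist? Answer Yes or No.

No

The Beta variance bound is σ² < μ(1−μ).
Here μ(1−μ) = 0.70×0.30 = 0.2100, and 0.3298 ≥ 0.2100.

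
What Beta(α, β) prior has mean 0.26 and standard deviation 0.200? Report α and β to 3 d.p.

First σ² = 0.040000. Setting α = μn, β = (1−μ)n with n = α+β,
μ(1−μ)/(n+1) = 0.040000 ⇒ n+1 = 0.1924/0.040000 = 4.8100 ⇒ n = 3.8100.
Hence α = 0.26×3.8100 = 0.991, β = 0.74×3.8100 = 2.819.

α = 0.991, β = 2.819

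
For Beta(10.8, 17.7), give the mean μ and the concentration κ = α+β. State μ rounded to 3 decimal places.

κ = α+β = 10.8+17.7 = 28.5; μ = α/κ = 10.8/28.5 = 0.379.

μ = 0.379, κ = 28.5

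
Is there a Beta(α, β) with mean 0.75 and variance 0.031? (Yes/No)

Yes

For any Beta, Var(X) < E[X]·(1−E[X]).
Here μ(1−μ) = 0.75×0.25 = 0.1875, and 0.031 < 0.1875.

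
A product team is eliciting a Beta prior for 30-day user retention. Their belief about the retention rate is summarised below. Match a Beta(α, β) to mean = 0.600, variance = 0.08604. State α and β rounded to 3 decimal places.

α = 1.074, β = 0.716

Let s = α+β. The Beta variance is μ(1−μ)/(s+1).
So s+1 = μ(1−μ)/σ² = (0.600×0.400)/0.08604 = 0.240000/0.08604 = 2.7894, giving s = 1.7894.
Then α = μs = 0.600×1.7894 = 1.074 and β = (1−μ)s = 0.400×1.7894 = 0.716.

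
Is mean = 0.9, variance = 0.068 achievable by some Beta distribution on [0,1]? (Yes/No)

Yes

For any Beta, Var(X) < E[X]·(1−E[X]).
Here μ(1−μ) = 0.9×0.1 = 0.09, and 0.068 < 0.09.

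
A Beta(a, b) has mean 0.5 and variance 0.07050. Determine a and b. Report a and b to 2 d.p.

a = 1.27, b = 1.27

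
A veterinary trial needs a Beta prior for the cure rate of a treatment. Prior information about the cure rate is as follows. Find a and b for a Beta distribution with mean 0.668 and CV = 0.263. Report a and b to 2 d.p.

a = 4.13, b = 2.05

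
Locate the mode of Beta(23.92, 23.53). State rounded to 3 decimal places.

0.504

With α,β > 1, mode = (α−1)/(α+β−2) = 22.92/45.45 = 0.504.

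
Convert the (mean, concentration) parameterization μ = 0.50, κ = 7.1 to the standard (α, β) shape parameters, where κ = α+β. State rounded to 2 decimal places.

α = μκ = 0.50×7.1 = 3.55 and β = (1−μ)κ = 0.50×7.1 = 3.55.

α = 3.55, β = 3.55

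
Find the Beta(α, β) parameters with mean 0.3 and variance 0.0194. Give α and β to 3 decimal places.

α = 2.947, β = 6.877

By moment matching, α+β = μ(1−μ)/σ² − 1 = (0.3·0.7)/0.0194 − 1 = 10.8247 − 1 = 9.8247.
Since α/(α+β) = μ, α = 0.3·9.8247 = 2.947 and β = 0.7·9.8247 = 6.877.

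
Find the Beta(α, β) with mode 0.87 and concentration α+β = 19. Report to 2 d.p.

α = 15.79, β = 3.21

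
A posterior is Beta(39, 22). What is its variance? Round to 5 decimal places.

0.00372

Var = αβ/[(α+β)²(α+β+1)] = (39×22)/(61²×62) = 858/230702 = 0.00372.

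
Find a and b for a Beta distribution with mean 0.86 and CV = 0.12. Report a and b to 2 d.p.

Var = (CV·μ)² = (0.12×0.86)² = 0.010650.
a+b = μ(1−μ)/Var − 1 = 0.1204/0.010650 − 1 = 10.3049.
Thus a = 0.86·10.3049 = 8.86 and b = 0.14·10.3049 = 1.44.

a = 8.86, b = 1.44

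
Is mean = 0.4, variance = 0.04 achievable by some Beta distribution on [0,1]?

Yes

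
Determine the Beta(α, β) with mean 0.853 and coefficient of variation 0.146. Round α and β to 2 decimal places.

α = 6.04, β = 1.04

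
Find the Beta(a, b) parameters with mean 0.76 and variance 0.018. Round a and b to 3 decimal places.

Write ν = a+b; then a = μν and Var = μ(1−μ)/(ν+1).
ν = μ(1−μ)/Var − 1 = 0.1824/0.018 − 1 = 9.1333.
a = 0.76·9.1333 = 6.941, b = 0.24·9.1333 = 2.192.

a = 6.941, b = 2.192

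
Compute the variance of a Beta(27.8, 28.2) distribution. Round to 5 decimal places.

0.00439

μ = 27.8/56.0 = 0.496429; Var = μ(1−μ)/(α+β+1) = 0.2499872/57.0 = 0.00439.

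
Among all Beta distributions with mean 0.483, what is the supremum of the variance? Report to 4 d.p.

0.2497

Var = μ(1−μ)/(α+β+1), which approaches μ(1−μ) as α+β → 0.
So the supremum is μ(1−μ) = 0.483×0.517 = 0.2497.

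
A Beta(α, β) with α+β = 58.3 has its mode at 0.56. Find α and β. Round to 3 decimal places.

Since the density peak of Beta(α,β) is at (α−1)/(α+β−2),
α = 1 + 0.56(58.3−2) = 32.528 and β = 58.3 − 32.528 = 25.772.

α = 32.528, β = 25.772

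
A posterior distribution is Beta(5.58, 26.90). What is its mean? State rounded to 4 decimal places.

0.1718

E[X] = α/(α+β) = 5.58/32.48 = 0.1718.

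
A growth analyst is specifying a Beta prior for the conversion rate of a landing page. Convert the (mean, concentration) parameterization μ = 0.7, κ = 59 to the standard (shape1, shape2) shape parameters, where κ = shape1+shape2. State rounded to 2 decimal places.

shape1 = 41.30, shape2 = 17.70

Split κ in proportion μ : (1−μ): shape1 = 0.7·59 = 41.30, shape2 = 59 − 41.30 = 17.70.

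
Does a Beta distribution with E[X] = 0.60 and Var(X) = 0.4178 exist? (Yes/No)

For any Beta, Var(X) < E[X]·(1−E[X]).
Here μ(1−μ) = 0.60×0.40 = 0.2400, and 0.4178 ≥ 0.2400.

No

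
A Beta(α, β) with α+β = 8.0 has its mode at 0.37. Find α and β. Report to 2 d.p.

For α,β>1 the mode is (α−1)/(α+β−2), so α = mode·(κ−2)+1 = 0.37×6.0+1 = 3.22.
And β = (1−mode)·(κ−2)+1 = 0.63×6.0+1 = 4.78.

α = 3.22, β = 4.78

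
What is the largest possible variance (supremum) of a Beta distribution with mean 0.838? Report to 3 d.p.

For fixed mean μ the Beta variance is μ(1−μ)/(α+β+1), increasing as α+β decreases.
Its least upper bound (not attained) is μ(1−μ) = 0.838·0.162 = 0.136.

0.136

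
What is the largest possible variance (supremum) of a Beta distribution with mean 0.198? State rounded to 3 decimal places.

0.159

For fixed mean μ the Beta variance is μ(1−μ)/(α+β+1), increasing as α+β decreases.
Its least upper bound (not attained) is μ(1−μ) = 0.198·0.802 = 0.159.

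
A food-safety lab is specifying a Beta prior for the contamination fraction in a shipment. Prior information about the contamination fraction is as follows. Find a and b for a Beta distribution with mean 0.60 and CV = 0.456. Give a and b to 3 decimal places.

a = 1.324, b = 0.882

σ = CV·μ = 0.456×0.60 = 0.27360, so σ² = 0.074857.
s+1 = μ(1−μ)/σ² = 0.2400/0.074857 = 3.2061, so s = a+b = 2.2061.
a = μs = 1.324, b = (1−μ)s = 0.882.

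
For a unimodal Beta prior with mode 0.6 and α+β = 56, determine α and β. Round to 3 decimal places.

Since the density peak of Beta(α,β) is at (α−1)/(α+β−2),
α = 1 + 0.6(56−2) = 33.400 and β = 56 − 33.400 = 22.600.

α = 33.400, β = 22.600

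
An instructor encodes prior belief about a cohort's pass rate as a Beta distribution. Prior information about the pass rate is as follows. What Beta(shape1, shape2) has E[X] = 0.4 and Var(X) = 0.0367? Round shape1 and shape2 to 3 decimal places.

Let s = shape1+shape2. The Beta variance is μ(1−μ)/(s+1).
So s+1 = μ(1−μ)/σ² = (0.4×0.6)/0.0367 = 0.24/0.0367 = 6.5395, giving s = 5.5395.
Then shape1 = μs = 0.4×5.5395 = 2.216 and shape2 = (1−μ)s = 0.6×5.5395 = 3.324.

shape1 = 2.216, shape2 = 3.324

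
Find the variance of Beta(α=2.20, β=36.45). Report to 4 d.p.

α+β = 38.65 and αβ = 80.1900, so Var = αβ/[(α+β)²(α+β+1)] = 80.1900/59230.062125 = 0.0014.

0.0014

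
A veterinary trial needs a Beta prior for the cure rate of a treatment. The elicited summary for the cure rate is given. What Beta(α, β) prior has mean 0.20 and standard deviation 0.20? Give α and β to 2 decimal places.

First σ² = 0.0400. Setting α = μn, β = (1−μ)n with n = α+β,
μ(1−μ)/(n+1) = 0.0400 ⇒ n+1 = 0.1600/0.0400 = 4.0000 ⇒ n = 3.0000.
Hence α = 0.20×3.0000 = 0.60, β = 0.80×3.0000 = 2.40.

α = 0.60, β = 2.40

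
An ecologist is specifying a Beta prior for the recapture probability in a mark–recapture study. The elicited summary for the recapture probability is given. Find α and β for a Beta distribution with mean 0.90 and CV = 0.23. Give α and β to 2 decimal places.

α = 0.99, β = 0.11

Var = (CV·μ)² = (0.23×0.90)² = 0.042849.
α+β = μ(1−μ)/Var − 1 = 0.0900/0.042849 − 1 = 1.1004.
Thus α = 0.90·1.1004 = 0.99 and β = 0.10·1.1004 = 0.11.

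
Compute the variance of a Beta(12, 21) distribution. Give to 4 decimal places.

0.0068

α+β = 33 and αβ = 252, so Var = αβ/[(α+β)²(α+β+1)] = 252/37026 = 0.0068.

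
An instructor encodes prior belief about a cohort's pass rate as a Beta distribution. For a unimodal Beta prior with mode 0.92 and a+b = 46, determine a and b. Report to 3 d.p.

Since the density peak of Beta(a,b) is at (a−1)/(a+b−2),
a = 1 + 0.92(46−2) = 41.480 and b = 46 − 41.480 = 4.520.

a = 41.480, b = 4.520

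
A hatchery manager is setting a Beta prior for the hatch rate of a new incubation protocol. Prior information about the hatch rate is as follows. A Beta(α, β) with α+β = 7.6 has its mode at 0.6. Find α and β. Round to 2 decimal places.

α = 4.36, β = 3.24

Mode = (α−1)/(κ−2) with κ = α+β, so α−1 = 0.6·5.6 = 3.36.
α = 4.36; β = κ − α = 3.24.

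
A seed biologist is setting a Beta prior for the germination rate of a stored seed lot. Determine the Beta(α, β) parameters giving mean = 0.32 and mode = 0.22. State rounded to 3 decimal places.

α = 1.792, β = 3.808

Let s = α+β. Mean gives α = μs = 0.32s; mode gives (α−1)/(s−2) = 0.22.
Substituting: 0.32s − 1 = 0.22(s−2) = 0.22s − 0.44, so 0.10s = 0.56 and s = 5.6000.
Then α = 0.32×5.6000 = 1.792 and β = s−α = 3.808.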